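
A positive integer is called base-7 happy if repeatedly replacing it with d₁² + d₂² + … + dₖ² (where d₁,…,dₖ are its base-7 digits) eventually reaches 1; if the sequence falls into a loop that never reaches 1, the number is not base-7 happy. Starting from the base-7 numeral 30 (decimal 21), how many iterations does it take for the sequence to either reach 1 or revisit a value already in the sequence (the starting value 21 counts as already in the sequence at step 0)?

21 = (3,0)_7 → 9
9 = (1,2)_7 → 5
5 = (5)_7 → 25
25 = (3,4)_7 → 25  — 25 repeats.
That took 4 steps.

4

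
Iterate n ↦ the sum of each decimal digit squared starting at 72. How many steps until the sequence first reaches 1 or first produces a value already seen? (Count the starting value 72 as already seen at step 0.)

14

72 → 53
53 → 34
34 → 25
25 → 29
29 → 85
85 → 89
89 → 145
145 → 42
42 → 20
20 → 4
4 → 16
16 → 37
37 → 58
58 → 89  — 89 repeats.
That took 14 steps.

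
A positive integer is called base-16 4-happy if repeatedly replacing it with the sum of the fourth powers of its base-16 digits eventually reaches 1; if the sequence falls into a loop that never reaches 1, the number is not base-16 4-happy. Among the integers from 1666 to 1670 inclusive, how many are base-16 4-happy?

2

1666: 1666 → 5408 → 642 → 4128 → 17 → 2 → 16 → 1  (reaches 1)
1667: 1667 → 5473 → 1923 → 6578 → 21219 → 39138 → 49089 → 86003 → 101588 → 53650 → 35139 → 10994 → 60657 → 109778 → 59314 → 55474 → 47314 → 47314  (repeats 47314)
1668: 1668 → 5648 → 1298 → 642 → 4128 → 17 → 2 → 16 → 1  (reaches 1)
1669: 1669 → 6017 → 6499 → 7939 → 50707 → 22114 → 3233 → 30737 → 6499  (repeats 6499)
1670: 1670 → 6688 → 10017 → 2434 → 10673 → 21219 → 39138 → 49089 → 86003 → 101588 → 53650 → 35139 → 10994 → 60657 → 109778 → 59314 → 55474 → 47314 → 47314  (repeats 47314)
base-16 4-happy: 1666, 1668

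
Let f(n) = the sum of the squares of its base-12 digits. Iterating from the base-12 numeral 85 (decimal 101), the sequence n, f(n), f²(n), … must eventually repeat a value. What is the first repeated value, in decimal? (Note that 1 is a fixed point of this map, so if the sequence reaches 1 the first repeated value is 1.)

25

101 = (8,5)_12 → 89
89 = (7,5)_12 → 74
74 = (6,2)_12 → 40
40 = (3,4)_12 → 25
25 = (2,1)_12 → 5
5 = (5)_12 → 25  — 25 already appeared earlier.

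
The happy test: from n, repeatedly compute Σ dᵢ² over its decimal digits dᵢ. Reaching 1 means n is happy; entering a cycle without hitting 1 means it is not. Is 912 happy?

912 → 9² + 1² + 2² = 81 + 1 + 4 = 86
86 → 8² + 6² = 64 + 36 = 100
100 → 1² + 0² + 0² = 1 + 0 + 0 = 1  — reached 1.

happy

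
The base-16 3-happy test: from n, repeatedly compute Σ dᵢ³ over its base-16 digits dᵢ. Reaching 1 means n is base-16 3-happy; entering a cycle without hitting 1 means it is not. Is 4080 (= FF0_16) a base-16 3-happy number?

not base-16 3-happy

4080 = (15,15,0)_16 → 15³ + 15³ + 0³ = 6750
6750 = (1,10,5,14)_16 → 1³ + 10³ + 5³ + 14³ = 3870
3870 = (15,1,14)_16 → 15³ + 1³ + 14³ = 6120
6120 = (1,7,14,8)_16 → 1³ + 7³ + 14³ + 8³ = 3600
3600 = (14,1,0)_16 → 14³ + 1³ + 0³ = 2745
2745 = (10,11,9)_16 → 10³ + 11³ + 9³ = 3060
3060 = (11,15,4)_16 → 11³ + 15³ + 4³ = 4770
4770 = (1,2,10,2)_16 → 1³ + 2³ + 10³ + 2³ = 1017
1017 = (3,15,9)_16 → 3³ + 15³ + 9³ = 4131
4131 = (1,0,2,3)_16 → 1³ + 0³ + 2³ + 3³ = 36
36 = (2,4)_16 → 2³ + 4³ = 72
72 = (4,8)_16 → 4³ + 8³ = 576
576 = (2,4,0)_16 → 2³ + 4³ + 0³ = 72  — 72 already seen; the sequence cycles without reaching 1.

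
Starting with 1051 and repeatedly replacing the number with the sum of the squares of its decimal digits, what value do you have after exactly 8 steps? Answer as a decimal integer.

145

1051 → 27
27 → 53
53 → 34
34 → 25
25 → 29
29 → 85
85 → 89
89 → 145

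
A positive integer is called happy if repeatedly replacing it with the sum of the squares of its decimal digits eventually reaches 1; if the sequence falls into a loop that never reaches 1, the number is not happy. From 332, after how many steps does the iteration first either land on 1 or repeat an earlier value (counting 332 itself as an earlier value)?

332 → 3² + 3² + 2² = 22
22 → 2² + 2² = 8
8 → 8² = 64
64 → 6² + 4² = 52
52 → 5² + 2² = 29
29 → 2² + 9² = 85
85 → 8² + 5² = 89
89 → 8² + 9² = 145
145 → 1² + 4² + 5² = 42
42 → 4² + 2² = 20
20 → 2² + 0² = 4
4 → 4² = 16
16 → 1² + 6² = 37
37 → 3² + 7² = 58
58 → 5² + 8² = 89  — 89 repeats.
That took 15 steps.

15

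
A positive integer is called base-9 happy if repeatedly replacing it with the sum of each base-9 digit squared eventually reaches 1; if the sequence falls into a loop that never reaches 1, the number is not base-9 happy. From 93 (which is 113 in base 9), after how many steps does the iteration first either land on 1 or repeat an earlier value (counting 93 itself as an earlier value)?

7

93 = (1,1,3)_9 → 1² + 1² + 3² = 1 + 1 + 9 = 11
11 = (1,2)_9 → 1² + 2² = 1 + 4 = 5
5 = (5)_9 → 5² = 25
25 = (2,7)_9 → 2² + 7² = 4 + 49 = 53
53 = (5,8)_9 → 5² + 8² = 25 + 64 = 89
89 = (1,0,8)_9 → 1² + 0² + 8² = 1 + 0 + 64 = 65
65 = (7,2)_9 → 7² + 2² = 49 + 4 = 53  — 53 repeats.
That took 7 steps.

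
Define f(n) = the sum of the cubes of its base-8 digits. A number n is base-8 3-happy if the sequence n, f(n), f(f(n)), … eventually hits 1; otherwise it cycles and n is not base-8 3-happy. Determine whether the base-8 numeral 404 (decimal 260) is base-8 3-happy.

260 = (4,0,4)_8 → 4³ + 0³ + 4³ = 128
128 = (2,0,0)_8 → 2³ + 0³ + 0³ = 8
8 = (1,0)_8 → 1³ + 0³ = 1  — reached 1.

base-8 3-happy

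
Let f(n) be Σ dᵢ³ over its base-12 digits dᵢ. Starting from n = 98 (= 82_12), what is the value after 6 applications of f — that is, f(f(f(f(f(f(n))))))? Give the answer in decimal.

98 = (8,2)_12 → 520
520 = (3,7,4)_12 → 434
434 = (3,0,2)_12 → 35
35 = (2,11)_12 → 1339
1339 = (9,3,7)_12 → 1099
1099 = (7,7,7)_12 → 1029

1029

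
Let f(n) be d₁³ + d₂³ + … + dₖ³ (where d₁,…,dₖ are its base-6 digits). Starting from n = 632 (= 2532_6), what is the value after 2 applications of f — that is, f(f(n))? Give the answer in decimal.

128

632 = (2,5,3,2)_6 → 2³ + 5³ + 3³ + 2³ = 168
168 = (4,4,0)_6 → 4³ + 4³ + 0³ = 128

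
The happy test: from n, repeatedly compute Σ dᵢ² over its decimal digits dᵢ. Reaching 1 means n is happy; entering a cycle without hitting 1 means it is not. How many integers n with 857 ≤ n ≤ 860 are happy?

1

857: 857 → 138 → 74 → 65 → 61 → 37 → 58 → 89 → 145 → 42 → 20 → 4 → 16 → 37  — not happy
858: 858 → 153 → 35 → 34 → 25 → 29 → 85 → 89 → 145 → 42 → 20 → 4 → 16 → 37 → 58 → 89  — not happy
859: 859 → 170 → 50 → 25 → 29 → 85 → 89 → 145 → 42 → 20 → 4 → 16 → 37 → 58 → 89  — not happy
860: 860 → 100 → 1  — happy
happy: 860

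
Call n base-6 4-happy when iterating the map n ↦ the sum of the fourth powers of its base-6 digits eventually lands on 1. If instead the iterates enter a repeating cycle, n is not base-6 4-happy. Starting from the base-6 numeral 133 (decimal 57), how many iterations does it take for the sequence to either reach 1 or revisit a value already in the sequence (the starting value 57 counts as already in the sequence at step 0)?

11

57 = (1,3,3)_6 → 163
163 = (4,3,1)_6 → 338
338 = (1,3,2,2)_6 → 114
114 = (3,1,0)_6 → 82
82 = (2,1,4)_6 → 273
273 = (1,1,3,3)_6 → 164
164 = (4,3,2)_6 → 353
353 = (1,3,4,5)_6 → 963
963 = (4,2,4,3)_6 → 609
609 = (2,4,5,3)_6 → 978
978 = (4,3,1,0)_6 → 338  — 338 repeats.
That took 11 steps.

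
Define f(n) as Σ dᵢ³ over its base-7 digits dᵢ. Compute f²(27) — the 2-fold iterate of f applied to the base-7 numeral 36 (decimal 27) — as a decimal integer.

405

27 = (3,6)_7 → 3³ + 6³ = 243
243 = (4,6,5)_7 → 4³ + 6³ + 5³ = 405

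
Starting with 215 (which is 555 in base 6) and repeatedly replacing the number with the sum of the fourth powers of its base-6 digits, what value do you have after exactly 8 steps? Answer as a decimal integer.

215 = (5,5,5)_6 → 1875
1875 = (1,2,4,0,3)_6 → 354
354 = (1,3,5,0)_6 → 707
707 = (3,1,3,5)_6 → 788
788 = (3,3,5,2)_6 → 803
803 = (3,4,1,5)_6 → 963
963 = (4,2,4,3)_6 → 609
609 = (2,4,5,3)_6 → 978

978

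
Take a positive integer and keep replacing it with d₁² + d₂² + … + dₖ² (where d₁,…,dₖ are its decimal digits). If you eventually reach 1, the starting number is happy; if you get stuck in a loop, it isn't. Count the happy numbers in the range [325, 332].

325: 325 → 38 → 73 → 58 → 89 → 145 → 42 → 20 → 4 → 16 → 37 → 58  (repeats 58)
326: 326 → 49 → 97 → 130 → 10 → 1  (reaches 1)
327: 327 → 62 → 40 → 16 → 37 → 58 → 89 → 145 → 42 → 20 → 4 → 16  (repeats 16)
328: 328 → 77 → 98 → 145 → 42 → 20 → 4 → 16 → 37 → 58 → 89 → 145  (repeats 145)
329: 329 → 94 → 97 → 130 → 10 → 1  (reaches 1)
330: 330 → 18 → 65 → 61 → 37 → 58 → 89 → 145 → 42 → 20 → 4 → 16 → 37  (repeats 37)
331: 331 → 19 → 82 → 68 → 100 → 1  (reaches 1)
332: 332 → 22 → 8 → 64 → 52 → 29 → 85 → 89 → 145 → 42 → 20 → 4 → 16 → 37 → 58 → 89  (repeats 89)
happy: 326, 329, 331

3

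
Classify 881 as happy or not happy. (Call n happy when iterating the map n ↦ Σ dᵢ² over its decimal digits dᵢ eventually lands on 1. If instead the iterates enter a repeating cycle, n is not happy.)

881 → 8² + 8² + 1² = 64 + 64 + 1 = 129
129 → 1² + 2² + 9² = 1 + 4 + 81 = 86
86 → 8² + 6² = 64 + 36 = 100
100 → 1² + 0² + 0² = 1 + 0 + 0 = 1  — reached 1.

happy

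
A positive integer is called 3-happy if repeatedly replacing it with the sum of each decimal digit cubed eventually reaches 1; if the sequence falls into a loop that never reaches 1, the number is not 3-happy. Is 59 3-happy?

59 → 5³ + 9³ = 854
854 → 8³ + 5³ + 4³ = 701
701 → 7³ + 0³ + 1³ = 344
344 → 3³ + 4³ + 4³ = 155
155 → 1³ + 5³ + 5³ = 251
251 → 2³ + 5³ + 1³ = 134
134 → 1³ + 3³ + 4³ = 92
92 → 9³ + 2³ = 737
737 → 7³ + 3³ + 7³ = 713
713 → 7³ + 1³ + 3³ = 371
371 → 3³ + 7³ + 1³ = 371  — 371 already seen; the sequence cycles without reaching 1.

not 3-happy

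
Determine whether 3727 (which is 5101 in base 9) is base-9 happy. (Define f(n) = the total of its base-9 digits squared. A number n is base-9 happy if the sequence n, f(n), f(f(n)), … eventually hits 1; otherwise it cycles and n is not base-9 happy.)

base-9 happy

3727 = (5,1,0,1)_9 → 27
27 = (3,0)_9 → 9
9 = (1,0)_9 → 1  — reached 1.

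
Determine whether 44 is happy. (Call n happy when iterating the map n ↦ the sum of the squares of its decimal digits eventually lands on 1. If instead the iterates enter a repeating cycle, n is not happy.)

44 → 32
32 → 13
13 → 10
10 → 1  — reached 1.

happy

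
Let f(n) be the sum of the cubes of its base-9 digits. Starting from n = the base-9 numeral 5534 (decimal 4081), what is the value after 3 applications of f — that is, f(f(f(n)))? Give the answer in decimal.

345

4081 = (5,5,3,4)_9 → 5³ + 5³ + 3³ + 4³ = 341
341 = (4,1,8)_9 → 4³ + 1³ + 8³ = 577
577 = (7,1,1)_9 → 7³ + 1³ + 1³ = 345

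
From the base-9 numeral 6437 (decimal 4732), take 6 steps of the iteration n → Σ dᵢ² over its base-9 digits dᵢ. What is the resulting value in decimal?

4732 = (6,4,3,7)_9 → 6² + 4² + 3² + 7² = 36 + 16 + 9 + 49 = 110
110 = (1,3,2)_9 → 1² + 3² + 2² = 1 + 9 + 4 = 14
14 = (1,5)_9 → 1² + 5² = 1 + 25 = 26
26 = (2,8)_9 → 2² + 8² = 4 + 64 = 68
68 = (7,5)_9 → 7² + 5² = 49 + 25 = 74
74 = (8,2)_9 → 8² + 2² = 64 + 4 = 68

68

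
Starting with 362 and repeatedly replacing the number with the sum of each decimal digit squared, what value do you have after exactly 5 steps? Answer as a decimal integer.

1

362 → 3² + 6² + 2² = 9 + 36 + 4 = 49
49 → 4² + 9² = 16 + 81 = 97
97 → 9² + 7² = 81 + 49 = 130
130 → 1² + 3² + 0² = 1 + 9 + 0 = 10
10 → 1² + 0² = 1 + 0 = 1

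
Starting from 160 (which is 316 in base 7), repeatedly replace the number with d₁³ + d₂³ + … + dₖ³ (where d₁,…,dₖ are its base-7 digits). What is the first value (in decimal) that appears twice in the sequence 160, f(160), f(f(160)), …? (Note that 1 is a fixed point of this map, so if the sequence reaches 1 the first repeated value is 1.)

160 = (3,1,6)_7 → 3³ + 1³ + 6³ = 244
244 = (4,6,6)_7 → 4³ + 6³ + 6³ = 496
496 = (1,3,0,6)_7 → 1³ + 3³ + 0³ + 6³ = 244  — 244 already appeared earlier.

244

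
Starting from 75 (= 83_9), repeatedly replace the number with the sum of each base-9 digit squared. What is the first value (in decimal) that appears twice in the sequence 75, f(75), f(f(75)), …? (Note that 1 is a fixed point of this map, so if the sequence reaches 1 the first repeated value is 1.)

65

75 = (8,3)_9 → 8² + 3² = 64 + 9 = 73
73 = (8,1)_9 → 8² + 1² = 64 + 1 = 65
65 = (7,2)_9 → 7² + 2² = 49 + 4 = 53
53 = (5,8)_9 → 5² + 8² = 25 + 64 = 89
89 = (1,0,8)_9 → 1² + 0² + 8² = 1 + 0 + 64 = 65  — 65 already appeared earlier.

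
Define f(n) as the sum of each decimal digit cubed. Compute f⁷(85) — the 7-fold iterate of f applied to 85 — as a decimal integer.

730

85 → 8³ + 5³ = 512 + 125 = 637
637 → 6³ + 3³ + 7³ = 216 + 27 + 343 = 586
586 → 5³ + 8³ + 6³ = 125 + 512 + 216 = 853
853 → 8³ + 5³ + 3³ = 512 + 125 + 27 = 664
664 → 6³ + 6³ + 4³ = 216 + 216 + 64 = 496
496 → 4³ + 9³ + 6³ = 64 + 729 + 216 = 1009
1009 → 1³ + 0³ + 0³ + 9³ = 1 + 0 + 0 + 729 = 730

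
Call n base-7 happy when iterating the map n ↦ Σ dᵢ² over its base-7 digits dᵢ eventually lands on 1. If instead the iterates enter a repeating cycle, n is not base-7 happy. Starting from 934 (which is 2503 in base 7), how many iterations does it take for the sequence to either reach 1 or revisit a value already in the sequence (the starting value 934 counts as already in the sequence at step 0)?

5

934 = (2,5,0,3)_7 → 2² + 5² + 0² + 3² = 38
38 = (5,3)_7 → 5² + 3² = 34
34 = (4,6)_7 → 4² + 6² = 52
52 = (1,0,3)_7 → 1² + 0² + 3² = 10
10 = (1,3)_7 → 1² + 3² = 10  — 10 repeats.
That took 5 steps.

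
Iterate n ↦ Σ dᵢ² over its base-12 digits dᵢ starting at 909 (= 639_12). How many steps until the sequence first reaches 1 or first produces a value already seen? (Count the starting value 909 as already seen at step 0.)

7

909 = (6,3,9)_12 → 6² + 3² + 9² = 36 + 9 + 81 = 126
126 = (10,6)_12 → 10² + 6² = 100 + 36 = 136
136 = (11,4)_12 → 11² + 4² = 121 + 16 = 137
137 = (11,5)_12 → 11² + 5² = 121 + 25 = 146
146 = (1,0,2)_12 → 1² + 0² + 2² = 1 + 0 + 4 = 5
5 = (5)_12 → 5² = 25
25 = (2,1)_12 → 2² + 1² = 4 + 1 = 5  — 5 repeats.
That took 7 steps.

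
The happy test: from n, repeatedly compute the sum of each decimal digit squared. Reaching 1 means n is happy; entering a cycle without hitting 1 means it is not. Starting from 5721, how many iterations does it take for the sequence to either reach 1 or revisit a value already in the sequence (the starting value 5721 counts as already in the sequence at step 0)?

4

5721 → 5² + 7² + 2² + 1² = 79
79 → 7² + 9² = 130
130 → 1² + 3² + 0² = 10
10 → 1² + 0² = 1  — reached 1.
That took 4 steps.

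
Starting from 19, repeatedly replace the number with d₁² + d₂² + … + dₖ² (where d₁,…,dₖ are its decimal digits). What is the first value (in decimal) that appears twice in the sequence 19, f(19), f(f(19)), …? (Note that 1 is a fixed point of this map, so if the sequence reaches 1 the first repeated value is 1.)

1

19 → 1² + 9² = 1 + 81 = 82
82 → 8² + 2² = 64 + 4 = 68
68 → 6² + 8² = 36 + 64 = 100
100 → 1² + 0² + 0² = 1 + 0 + 0 = 1  — reached the fixed point 1.
1 → 1, so 1 is the first repeated value.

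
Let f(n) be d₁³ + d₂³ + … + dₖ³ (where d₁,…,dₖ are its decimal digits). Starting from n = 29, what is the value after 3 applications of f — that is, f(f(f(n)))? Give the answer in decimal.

371

29 → 2³ + 9³ = 8 + 729 = 737
737 → 7³ + 3³ + 7³ = 343 + 27 + 343 = 713
713 → 7³ + 1³ + 3³ = 343 + 1 + 27 = 371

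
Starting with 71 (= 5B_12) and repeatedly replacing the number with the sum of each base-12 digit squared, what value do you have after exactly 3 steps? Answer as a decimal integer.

25

71 = (5,11)_12 → 146
146 = (1,0,2)_12 → 5
5 = (5)_12 → 25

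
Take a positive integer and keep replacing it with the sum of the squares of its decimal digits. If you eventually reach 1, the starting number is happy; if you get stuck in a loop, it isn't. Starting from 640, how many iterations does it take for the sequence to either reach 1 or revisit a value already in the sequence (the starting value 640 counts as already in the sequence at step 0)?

12

640 → 52
52 → 29
29 → 85
85 → 89
89 → 145
145 → 42
42 → 20
20 → 4
4 → 16
16 → 37
37 → 58
58 → 89  — 89 repeats.
That took 12 steps.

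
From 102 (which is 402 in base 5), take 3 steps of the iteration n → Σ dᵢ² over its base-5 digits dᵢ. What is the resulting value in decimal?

102 = (4,0,2)_5 → 4² + 0² + 2² = 16 + 0 + 4 = 20
20 = (4,0)_5 → 4² + 0² = 16 + 0 = 16
16 = (3,1)_5 → 3² + 1² = 9 + 1 = 10

10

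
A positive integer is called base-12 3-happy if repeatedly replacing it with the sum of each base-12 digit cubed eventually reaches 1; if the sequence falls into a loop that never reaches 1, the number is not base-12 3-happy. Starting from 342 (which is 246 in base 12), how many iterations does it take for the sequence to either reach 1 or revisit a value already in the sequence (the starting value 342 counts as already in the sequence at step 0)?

14

342 = (2,4,6)_12 → 2³ + 4³ + 6³ = 288
288 = (2,0,0)_12 → 2³ + 0³ + 0³ = 8
8 = (8)_12 → 8³ = 512
512 = (3,6,8)_12 → 3³ + 6³ + 8³ = 755
755 = (5,2,11)_12 → 5³ + 2³ + 11³ = 1464
1464 = (10,2,0)_12 → 10³ + 2³ + 0³ = 1008
1008 = (7,0,0)_12 → 7³ + 0³ + 0³ = 343
343 = (2,4,7)_12 → 2³ + 4³ + 7³ = 415
415 = (2,10,7)_12 → 2³ + 10³ + 7³ = 1351
1351 = (9,4,7)_12 → 9³ + 4³ + 7³ = 1136
1136 = (7,10,8)_12 → 7³ + 10³ + 8³ = 1855
1855 = (1,0,10,7)_12 → 1³ + 0³ + 10³ + 7³ = 1344
1344 = (9,4,0)_12 → 9³ + 4³ + 0³ = 793
793 = (5,6,1)_12 → 5³ + 6³ + 1³ = 342  — 342 repeats.
That took 14 steps.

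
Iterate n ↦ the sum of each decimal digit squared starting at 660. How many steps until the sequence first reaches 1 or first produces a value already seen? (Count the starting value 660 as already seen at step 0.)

660 → 6² + 6² + 0² = 36 + 36 + 0 = 72
72 → 7² + 2² = 49 + 4 = 53
53 → 5² + 3² = 25 + 9 = 34
34 → 3² + 4² = 9 + 16 = 25
25 → 2² + 5² = 4 + 25 = 29
29 → 2² + 9² = 4 + 81 = 85
85 → 8² + 5² = 64 + 25 = 89
89 → 8² + 9² = 64 + 81 = 145
145 → 1² + 4² + 5² = 1 + 16 + 25 = 42
42 → 4² + 2² = 16 + 4 = 20
20 → 2² + 0² = 4 + 0 = 4
4 → 4² = 16
16 → 1² + 6² = 1 + 36 = 37
37 → 3² + 7² = 9 + 49 = 58
58 → 5² + 8² = 25 + 64 = 89  — 89 repeats.
That took 15 steps.

15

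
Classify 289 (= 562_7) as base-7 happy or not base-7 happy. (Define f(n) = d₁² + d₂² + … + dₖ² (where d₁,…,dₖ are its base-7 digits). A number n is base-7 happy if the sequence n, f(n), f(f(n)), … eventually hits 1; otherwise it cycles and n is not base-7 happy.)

289 = (5,6,2)_7 → 65
65 = (1,2,2)_7 → 9
9 = (1,2)_7 → 5
5 = (5)_7 → 25
25 = (3,4)_7 → 25  — 25 already seen; the sequence cycles without reaching 1.

not base-7 happy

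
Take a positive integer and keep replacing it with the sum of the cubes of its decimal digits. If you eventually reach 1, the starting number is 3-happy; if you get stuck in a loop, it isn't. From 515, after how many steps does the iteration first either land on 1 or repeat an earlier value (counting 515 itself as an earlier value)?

515 → 5³ + 1³ + 5³ = 125 + 1 + 125 = 251
251 → 2³ + 5³ + 1³ = 8 + 125 + 1 = 134
134 → 1³ + 3³ + 4³ = 1 + 27 + 64 = 92
92 → 9³ + 2³ = 729 + 8 = 737
737 → 7³ + 3³ + 7³ = 343 + 27 + 343 = 713
713 → 7³ + 1³ + 3³ = 343 + 1 + 27 = 371
371 → 3³ + 7³ + 1³ = 27 + 343 + 1 = 371  — 371 repeats.
That took 7 steps.

7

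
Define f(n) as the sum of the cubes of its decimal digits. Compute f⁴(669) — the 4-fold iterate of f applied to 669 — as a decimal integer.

882

669 → 6³ + 6³ + 9³ = 1161
1161 → 1³ + 1³ + 6³ + 1³ = 219
219 → 2³ + 1³ + 9³ = 738
738 → 7³ + 3³ + 8³ = 882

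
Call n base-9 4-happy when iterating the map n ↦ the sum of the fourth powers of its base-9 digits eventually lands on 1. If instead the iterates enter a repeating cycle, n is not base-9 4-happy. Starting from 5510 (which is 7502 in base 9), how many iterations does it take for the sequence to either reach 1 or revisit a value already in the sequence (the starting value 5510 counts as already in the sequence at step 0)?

5510 = (7,5,0,2)_9 → 7⁴ + 5⁴ + 0⁴ + 2⁴ = 3042
3042 = (4,1,5,0)_9 → 4⁴ + 1⁴ + 5⁴ + 0⁴ = 882
882 = (1,1,8,0)_9 → 1⁴ + 1⁴ + 8⁴ + 0⁴ = 4098
4098 = (5,5,5,3)_9 → 5⁴ + 5⁴ + 5⁴ + 3⁴ = 1956
1956 = (2,6,1,3)_9 → 2⁴ + 6⁴ + 1⁴ + 3⁴ = 1394
1394 = (1,8,1,8)_9 → 1⁴ + 8⁴ + 1⁴ + 8⁴ = 8194
8194 = (1,2,2,1,4)_9 → 1⁴ + 2⁴ + 2⁴ + 1⁴ + 4⁴ = 290
290 = (3,5,2)_9 → 3⁴ + 5⁴ + 2⁴ = 722
722 = (8,8,2)_9 → 8⁴ + 8⁴ + 2⁴ = 8208
8208 = (1,2,2,3,0)_9 → 1⁴ + 2⁴ + 2⁴ + 3⁴ + 0⁴ = 114
114 = (1,3,6)_9 → 1⁴ + 3⁴ + 6⁴ = 1378
1378 = (1,8,0,1)_9 → 1⁴ + 8⁴ + 0⁴ + 1⁴ = 4098  — 4098 repeats.
That took 12 steps.

12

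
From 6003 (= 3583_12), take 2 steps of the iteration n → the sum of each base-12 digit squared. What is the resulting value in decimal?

185

6003 = (3,5,8,3)_12 → 3² + 5² + 8² + 3² = 107
107 = (8,11)_12 → 8² + 11² = 185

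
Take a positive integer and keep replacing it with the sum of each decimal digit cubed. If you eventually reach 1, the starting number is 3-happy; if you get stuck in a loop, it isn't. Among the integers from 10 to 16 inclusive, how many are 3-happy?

1

10: 10 → 1  — 3-happy
11: 11 → 2 → 8 → 512 → 134 → 92 → 737 → 713 → 371 → 371  — not 3-happy
12: 12 → 9 → 729 → 1080 → 513 → 153 → 153  — not 3-happy
13: 13 → 28 → 520 → 133 → 55 → 250 → 133  — not 3-happy
14: 14 → 65 → 341 → 92 → 737 → 713 → 371 → 371  — not 3-happy
15: 15 → 126 → 225 → 141 → 66 → 432 → 99 → 1458 → 702 → 351 → 153 → 153  — not 3-happy
16: 16 → 217 → 352 → 160 → 217  — not 3-happy
3-happy: 10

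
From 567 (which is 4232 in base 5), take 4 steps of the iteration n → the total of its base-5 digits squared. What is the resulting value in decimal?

1

567 = (4,2,3,2)_5 → 33
33 = (1,1,3)_5 → 11
11 = (2,1)_5 → 5
5 = (1,0)_5 → 1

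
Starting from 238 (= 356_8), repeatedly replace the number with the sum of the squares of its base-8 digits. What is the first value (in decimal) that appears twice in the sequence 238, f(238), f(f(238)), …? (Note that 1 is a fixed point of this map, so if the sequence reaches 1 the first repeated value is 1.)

26

238 = (3,5,6)_8 → 3² + 5² + 6² = 9 + 25 + 36 = 70
70 = (1,0,6)_8 → 1² + 0² + 6² = 1 + 0 + 36 = 37
37 = (4,5)_8 → 4² + 5² = 16 + 25 = 41
41 = (5,1)_8 → 5² + 1² = 25 + 1 = 26
26 = (3,2)_8 → 3² + 2² = 9 + 4 = 13
13 = (1,5)_8 → 1² + 5² = 1 + 25 = 26  — 26 already appeared earlier.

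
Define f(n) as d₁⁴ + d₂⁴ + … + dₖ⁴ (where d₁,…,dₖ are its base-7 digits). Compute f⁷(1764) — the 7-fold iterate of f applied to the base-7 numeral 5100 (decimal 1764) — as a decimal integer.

244

1764 = (5,1,0,0)_7 → 626
626 = (1,5,5,3)_7 → 1332
1332 = (3,6,1,2)_7 → 1394
1394 = (4,0,3,1)_7 → 338
338 = (6,6,2)_7 → 2608
2608 = (1,0,4,1,4)_7 → 514
514 = (1,3,3,3)_7 → 244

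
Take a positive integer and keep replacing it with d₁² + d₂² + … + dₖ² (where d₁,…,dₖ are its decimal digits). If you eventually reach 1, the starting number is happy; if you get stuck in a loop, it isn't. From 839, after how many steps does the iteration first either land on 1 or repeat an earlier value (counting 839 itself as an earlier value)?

839 → 8² + 3² + 9² = 64 + 9 + 81 = 154
154 → 1² + 5² + 4² = 1 + 25 + 16 = 42
42 → 4² + 2² = 16 + 4 = 20
20 → 2² + 0² = 4 + 0 = 4
4 → 4² = 16
16 → 1² + 6² = 1 + 36 = 37
37 → 3² + 7² = 9 + 49 = 58
58 → 5² + 8² = 25 + 64 = 89
89 → 8² + 9² = 64 + 81 = 145
145 → 1² + 4² + 5² = 1 + 16 + 25 = 42  — 42 repeats.
That took 10 steps.

10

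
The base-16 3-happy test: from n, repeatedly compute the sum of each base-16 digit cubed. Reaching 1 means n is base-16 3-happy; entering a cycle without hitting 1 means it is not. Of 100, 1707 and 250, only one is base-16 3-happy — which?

100: 100 → 280 → 514 → 16 → 1  — reaches 1 (base-16 3-happy)
1707: 1707 → 2547 → 4131 → 36 → 72 → 576 → 72  — repeats 72 (not base-16 3-happy)
250: 250 → 4375 → 346 → 1126 → 496 → 3376 → 2224 → 1843 → 397 → 2710 → 1945 → 1801 → 1072 → 91 → 1456 → 1456  — repeats 1456 (not base-16 3-happy)

100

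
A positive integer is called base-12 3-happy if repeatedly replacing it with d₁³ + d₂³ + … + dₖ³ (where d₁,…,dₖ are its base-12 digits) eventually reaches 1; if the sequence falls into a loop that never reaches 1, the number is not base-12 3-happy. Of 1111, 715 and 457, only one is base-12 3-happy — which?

1111: 1111 → 1198 → 1539 → 1539  — repeats 1539 (not base-12 3-happy)
715: 715 → 1738 → 1001 → 1672 → 1738  — repeats 1738 (not base-12 3-happy)
457: 457 → 36 → 27 → 35 → 1339 → 1099 → 1029 → 1073 → 593 → 190 → 1028 → 856 → 1520 → 1728 → 1  — reaches 1 (base-12 3-happy)

457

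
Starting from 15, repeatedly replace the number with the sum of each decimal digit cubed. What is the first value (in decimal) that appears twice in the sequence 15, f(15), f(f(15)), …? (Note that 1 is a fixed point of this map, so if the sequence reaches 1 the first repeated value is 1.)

153

15 → 1³ + 5³ = 1 + 125 = 126
126 → 1³ + 2³ + 6³ = 1 + 8 + 216 = 225
225 → 2³ + 2³ + 5³ = 8 + 8 + 125 = 141
141 → 1³ + 4³ + 1³ = 1 + 64 + 1 = 66
66 → 6³ + 6³ = 216 + 216 = 432
432 → 4³ + 3³ + 2³ = 64 + 27 + 8 = 99
99 → 9³ + 9³ = 729 + 729 = 1458
1458 → 1³ + 4³ + 5³ + 8³ = 1 + 64 + 125 + 512 = 702
702 → 7³ + 0³ + 2³ = 343 + 0 + 8 = 351
351 → 3³ + 5³ + 1³ = 27 + 125 + 1 = 153
153 → 1³ + 5³ + 3³ = 1 + 125 + 27 = 153  — 153 already appeared earlier.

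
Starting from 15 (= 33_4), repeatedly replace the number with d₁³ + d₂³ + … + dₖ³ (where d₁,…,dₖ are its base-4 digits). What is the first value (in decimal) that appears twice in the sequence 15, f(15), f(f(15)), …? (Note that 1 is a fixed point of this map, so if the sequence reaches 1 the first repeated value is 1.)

9

15 = (3,3)_4 → 3³ + 3³ = 54
54 = (3,1,2)_4 → 3³ + 1³ + 2³ = 36
36 = (2,1,0)_4 → 2³ + 1³ + 0³ = 9
9 = (2,1)_4 → 2³ + 1³ = 9  — 9 already appeared earlier.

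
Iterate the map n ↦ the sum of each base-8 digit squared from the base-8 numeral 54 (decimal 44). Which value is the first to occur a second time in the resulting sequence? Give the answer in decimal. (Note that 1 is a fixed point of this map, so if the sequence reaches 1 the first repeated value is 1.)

26

44 = (5,4)_8 → 5² + 4² = 41
41 = (5,1)_8 → 5² + 1² = 26
26 = (3,2)_8 → 3² + 2² = 13
13 = (1,5)_8 → 1² + 5² = 26  — 26 already appeared earlier.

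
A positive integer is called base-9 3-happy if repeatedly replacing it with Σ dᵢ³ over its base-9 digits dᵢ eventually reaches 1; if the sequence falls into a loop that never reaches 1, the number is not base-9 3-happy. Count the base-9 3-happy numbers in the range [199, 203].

199: 199 → 73 → 513 → 243 → 27 → 27  (repeats 27)
200: 200 → 80 → 1024 → 496 → 218 → 232 → 694 → 638 → 1198 → 470 → 476 → 980 → 540 → 432 → 152 → 856 → 128 → 134 → 638  (repeats 638)
201: 201 → 99 → 9 → 1  (reaches 1)
202: 202 → 136 → 218 → 232 → 694 → 638 → 1198 → 470 → 476 → 980 → 540 → 432 → 152 → 856 → 128 → 134 → 638  (repeats 638)
203: 203 → 197 → 547 → 775 → 127 → 127  (repeats 127)
base-9 3-happy: 201

1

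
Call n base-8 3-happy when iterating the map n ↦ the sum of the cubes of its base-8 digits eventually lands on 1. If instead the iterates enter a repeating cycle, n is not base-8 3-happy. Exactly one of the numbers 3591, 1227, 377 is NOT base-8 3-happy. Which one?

3591: 3591 → 686 → 350 → 368 → 341 → 258 → 72 → 2 → 8 → 1  — reaches 1 (base-8 3-happy)
1227: 1227 → 63 → 686 → 350 → 368 → 341 → 258 → 72 → 2 → 8 → 1  — reaches 1 (base-8 3-happy)
377: 377 → 469 → 476 → 434 → 440 → 559 → 469  — repeats 469 (not base-8 3-happy)

377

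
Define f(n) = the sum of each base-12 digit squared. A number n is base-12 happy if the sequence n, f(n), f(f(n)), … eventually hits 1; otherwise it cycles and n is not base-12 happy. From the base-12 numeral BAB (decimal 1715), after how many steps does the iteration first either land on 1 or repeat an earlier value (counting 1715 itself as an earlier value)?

1715 = (11,10,11)_12 → 11² + 10² + 11² = 342
342 = (2,4,6)_12 → 2² + 4² + 6² = 56
56 = (4,8)_12 → 4² + 8² = 80
80 = (6,8)_12 → 6² + 8² = 100
100 = (8,4)_12 → 8² + 4² = 80  — 80 repeats.
That took 5 steps.

5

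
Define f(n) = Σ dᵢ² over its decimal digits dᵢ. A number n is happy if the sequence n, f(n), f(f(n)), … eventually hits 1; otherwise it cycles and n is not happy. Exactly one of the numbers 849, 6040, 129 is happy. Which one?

129

849: 849 → 161 → 38 → 73 → 58 → 89 → 145 → 42 → 20 → 4 → 16 → 37 → 58  — repeats 58 (not happy)
6040: 6040 → 52 → 29 → 85 → 89 → 145 → 42 → 20 → 4 → 16 → 37 → 58 → 89  — repeats 89 (not happy)
129: 129 → 86 → 100 → 1  — reaches 1 (happy)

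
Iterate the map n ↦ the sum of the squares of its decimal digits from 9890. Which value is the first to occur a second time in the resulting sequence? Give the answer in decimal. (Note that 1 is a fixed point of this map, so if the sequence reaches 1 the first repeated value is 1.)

1

9890 → 226
226 → 44
44 → 32
32 → 13
13 → 10
10 → 1  — reached the fixed point 1.
1 → 1, so 1 is the first repeated value.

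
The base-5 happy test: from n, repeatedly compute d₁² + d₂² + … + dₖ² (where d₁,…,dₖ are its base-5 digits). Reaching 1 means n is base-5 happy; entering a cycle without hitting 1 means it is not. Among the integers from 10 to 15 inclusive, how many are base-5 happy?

1

10: 10 → 4 → 16 → 10  (repeats 10)
11: 11 → 5 → 1  (reaches 1)
12: 12 → 8 → 10 → 4 → 16 → 10  (repeats 10)
13: 13 → 13  (repeats 13)
14: 14 → 20 → 16 → 10 → 4 → 16  (repeats 16)
15: 15 → 9 → 17 → 13 → 13  (repeats 13)
base-5 happy: 11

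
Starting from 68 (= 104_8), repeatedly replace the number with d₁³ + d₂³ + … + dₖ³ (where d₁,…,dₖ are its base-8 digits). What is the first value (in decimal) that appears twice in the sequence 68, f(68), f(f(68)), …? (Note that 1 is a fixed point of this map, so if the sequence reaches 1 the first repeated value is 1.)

68 = (1,0,4)_8 → 1³ + 0³ + 4³ = 65
65 = (1,0,1)_8 → 1³ + 0³ + 1³ = 2
2 = (2)_8 → 2³ = 8
8 = (1,0)_8 → 1³ + 0³ = 1  — reached the fixed point 1.
1 → 1, so 1 is the first repeated value.

1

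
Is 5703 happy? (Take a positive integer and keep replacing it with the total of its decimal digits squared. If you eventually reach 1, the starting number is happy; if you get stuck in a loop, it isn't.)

5703 → 5² + 7² + 0² + 3² = 25 + 49 + 0 + 9 = 83
83 → 8² + 3² = 64 + 9 = 73
73 → 7² + 3² = 49 + 9 = 58
58 → 5² + 8² = 25 + 64 = 89
89 → 8² + 9² = 64 + 81 = 145
145 → 1² + 4² + 5² = 1 + 16 + 25 = 42
42 → 4² + 2² = 16 + 4 = 20
20 → 2² + 0² = 4 + 0 = 4
4 → 4² = 16
16 → 1² + 6² = 1 + 36 = 37
37 → 3² + 7² = 9 + 49 = 58  — 58 already seen; the sequence cycles without reaching 1.

not happy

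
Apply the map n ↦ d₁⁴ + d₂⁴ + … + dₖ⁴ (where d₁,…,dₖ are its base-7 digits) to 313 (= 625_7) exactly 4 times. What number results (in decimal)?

803

313 = (6,2,5)_7 → 1937
1937 = (5,4,3,5)_7 → 1587
1587 = (4,4,2,5)_7 → 1153
1153 = (3,2,3,5)_7 → 803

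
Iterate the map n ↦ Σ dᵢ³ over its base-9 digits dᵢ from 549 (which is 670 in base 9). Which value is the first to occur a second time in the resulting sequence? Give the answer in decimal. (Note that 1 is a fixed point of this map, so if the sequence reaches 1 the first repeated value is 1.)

1

549 = (6,7,0)_9 → 6³ + 7³ + 0³ = 216 + 343 + 0 = 559
559 = (6,8,1)_9 → 6³ + 8³ + 1³ = 216 + 512 + 1 = 729
729 = (1,0,0,0)_9 → 1³ + 0³ + 0³ + 0³ = 1 + 0 + 0 + 0 = 1  — reached the fixed point 1.
1 → 1, so 1 is the first repeated value.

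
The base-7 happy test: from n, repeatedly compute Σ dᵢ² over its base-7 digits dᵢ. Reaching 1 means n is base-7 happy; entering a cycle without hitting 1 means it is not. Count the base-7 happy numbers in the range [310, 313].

1

310: 310 → 44 → 40 → 50 → 2 → 4 → 16 → 8 → 2  — not base-7 happy
311: 311 → 49 → 1  — base-7 happy
312: 312 → 56 → 2 → 4 → 16 → 8 → 2  — not base-7 happy
313: 313 → 65 → 9 → 5 → 25 → 25  — not base-7 happy
base-7 happy: 311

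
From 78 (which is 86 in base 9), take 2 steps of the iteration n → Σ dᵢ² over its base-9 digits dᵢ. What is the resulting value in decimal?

6

78 = (8,6)_9 → 100
100 = (1,2,1)_9 → 6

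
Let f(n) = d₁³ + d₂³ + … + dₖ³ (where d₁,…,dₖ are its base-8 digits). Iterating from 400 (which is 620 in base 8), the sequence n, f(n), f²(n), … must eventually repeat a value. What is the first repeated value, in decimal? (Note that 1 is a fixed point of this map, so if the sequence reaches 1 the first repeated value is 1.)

559

400 = (6,2,0)_8 → 6³ + 2³ + 0³ = 216 + 8 + 0 = 224
224 = (3,4,0)_8 → 3³ + 4³ + 0³ = 27 + 64 + 0 = 91
91 = (1,3,3)_8 → 1³ + 3³ + 3³ = 1 + 27 + 27 = 55
55 = (6,7)_8 → 6³ + 7³ = 216 + 343 = 559
559 = (1,0,5,7)_8 → 1³ + 0³ + 5³ + 7³ = 1 + 0 + 125 + 343 = 469
469 = (7,2,5)_8 → 7³ + 2³ + 5³ = 343 + 8 + 125 = 476
476 = (7,3,4)_8 → 7³ + 3³ + 4³ = 343 + 27 + 64 = 434
434 = (6,6,2)_8 → 6³ + 6³ + 2³ = 216 + 216 + 8 = 440
440 = (6,7,0)_8 → 6³ + 7³ + 0³ = 216 + 343 + 0 = 559  — 559 already appeared earlier.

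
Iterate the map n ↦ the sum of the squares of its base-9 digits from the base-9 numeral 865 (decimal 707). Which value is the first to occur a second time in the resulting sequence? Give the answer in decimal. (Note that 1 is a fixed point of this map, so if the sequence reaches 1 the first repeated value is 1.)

1

707 = (8,6,5)_9 → 8² + 6² + 5² = 125
125 = (1,4,8)_9 → 1² + 4² + 8² = 81
81 = (1,0,0)_9 → 1² + 0² + 0² = 1  — reached the fixed point 1.
1 → 1, so 1 is the first repeated value.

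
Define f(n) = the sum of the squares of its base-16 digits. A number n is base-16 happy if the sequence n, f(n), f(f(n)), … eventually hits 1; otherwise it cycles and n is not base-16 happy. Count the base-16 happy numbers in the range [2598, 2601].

1

2598: 2598 → 140 → 208 → 169 → 181 → 146 → 85 → 50 → 13 → 169  — not base-16 happy
2599: 2599 → 153 → 162 → 104 → 100 → 52 → 25 → 82 → 29 → 170 → 200 → 208 → 169 → 181 → 146 → 85 → 50 → 13 → 169  — not base-16 happy
2600: 2600 → 168 → 164 → 116 → 65 → 17 → 2 → 4 → 16 → 1  — base-16 happy
2601: 2601 → 185 → 202 → 244 → 241 → 226 → 200 → 208 → 169 → 181 → 146 → 85 → 50 → 13 → 169  — not base-16 happy
base-16 happy: 2600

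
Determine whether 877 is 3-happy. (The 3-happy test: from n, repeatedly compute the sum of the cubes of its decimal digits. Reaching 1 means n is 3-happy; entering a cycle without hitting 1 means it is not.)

3-happy

877 → 8³ + 7³ + 7³ = 1198
1198 → 1³ + 1³ + 9³ + 8³ = 1243
1243 → 1³ + 2³ + 4³ + 3³ = 100
100 → 1³ + 0³ + 0³ = 1  — reached 1.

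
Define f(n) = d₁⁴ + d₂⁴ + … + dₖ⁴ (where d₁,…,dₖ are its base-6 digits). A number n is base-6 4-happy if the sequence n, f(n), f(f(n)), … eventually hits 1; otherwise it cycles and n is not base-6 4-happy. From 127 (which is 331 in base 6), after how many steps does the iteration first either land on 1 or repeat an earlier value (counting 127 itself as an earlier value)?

11

127 = (3,3,1)_6 → 163
163 = (4,3,1)_6 → 338
338 = (1,3,2,2)_6 → 114
114 = (3,1,0)_6 → 82
82 = (2,1,4)_6 → 273
273 = (1,1,3,3)_6 → 164
164 = (4,3,2)_6 → 353
353 = (1,3,4,5)_6 → 963
963 = (4,2,4,3)_6 → 609
609 = (2,4,5,3)_6 → 978
978 = (4,3,1,0)_6 → 338  — 338 repeats.
That took 11 steps.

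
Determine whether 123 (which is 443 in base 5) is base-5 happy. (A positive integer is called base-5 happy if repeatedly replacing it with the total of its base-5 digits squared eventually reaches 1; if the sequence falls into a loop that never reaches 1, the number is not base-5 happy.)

123 = (4,4,3)_5 → 41
41 = (1,3,1)_5 → 11
11 = (2,1)_5 → 5
5 = (1,0)_5 → 1  — reached 1.

base-5 happy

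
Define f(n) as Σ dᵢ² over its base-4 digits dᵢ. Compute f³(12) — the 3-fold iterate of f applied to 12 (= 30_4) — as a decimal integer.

12 = (3,0)_4 → 3² + 0² = 9 + 0 = 9
9 = (2,1)_4 → 2² + 1² = 4 + 1 = 5
5 = (1,1)_4 → 1² + 1² = 1 + 1 = 2

2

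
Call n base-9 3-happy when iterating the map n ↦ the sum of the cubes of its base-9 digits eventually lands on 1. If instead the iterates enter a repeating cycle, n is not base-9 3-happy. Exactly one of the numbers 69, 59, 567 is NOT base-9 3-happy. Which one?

69: 69 → 559 → 729 → 1  — reaches 1 (base-9 3-happy)
59: 59 → 341 → 577 → 345 → 99 → 9 → 1  — reaches 1 (base-9 3-happy)
567: 567 → 343 → 73 → 513 → 243 → 27 → 27  — repeats 27 (not base-9 3-happy)

567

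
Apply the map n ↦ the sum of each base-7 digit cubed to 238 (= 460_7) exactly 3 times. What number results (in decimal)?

250

238 = (4,6,0)_7 → 4³ + 6³ + 0³ = 280
280 = (5,5,0)_7 → 5³ + 5³ + 0³ = 250
250 = (5,0,5)_7 → 5³ + 0³ + 5³ = 250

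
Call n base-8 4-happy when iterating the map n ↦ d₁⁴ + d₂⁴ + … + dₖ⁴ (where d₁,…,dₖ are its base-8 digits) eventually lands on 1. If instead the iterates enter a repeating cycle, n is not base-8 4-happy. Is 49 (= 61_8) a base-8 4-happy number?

49 = (6,1)_8 → 6⁴ + 1⁴ = 1296 + 1 = 1297
1297 = (2,4,2,1)_8 → 2⁴ + 4⁴ + 2⁴ + 1⁴ = 16 + 256 + 16 + 1 = 289
289 = (4,4,1)_8 → 4⁴ + 4⁴ + 1⁴ = 256 + 256 + 1 = 513
513 = (1,0,0,1)_8 → 1⁴ + 0⁴ + 0⁴ + 1⁴ = 1 + 0 + 0 + 1 = 2
2 = (2)_8 → 2⁴ = 16
16 = (2,0)_8 → 2⁴ + 0⁴ = 16 + 0 = 16  — 16 already seen; the sequence cycles without reaching 1.

not base-8 4-happy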